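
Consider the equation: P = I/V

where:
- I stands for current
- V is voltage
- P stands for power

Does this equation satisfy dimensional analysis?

No

I (current) has dimensions [I].
V (voltage) has dimensions [I^-1 L^2 M T^-3].
P (power) has dimensions [L^2 M T^-3].

Left side: [L^2 M T^-3]
Right side: [I^2 L^-2 M^-1 T^3]

The two sides have different dimensions, so the equation is NOT dimensionally consistent.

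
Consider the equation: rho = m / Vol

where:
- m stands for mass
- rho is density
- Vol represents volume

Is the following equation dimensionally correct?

Yes

m (mass) has dimensions [M].
rho (density) has dimensions [L^-3 M].
Vol (volume) has dimensions [L^3].

Left side: [L^-3 M]
Right side: [L^-3 M]

Both sides have the same dimensions, so the equation is dimensionally consistent.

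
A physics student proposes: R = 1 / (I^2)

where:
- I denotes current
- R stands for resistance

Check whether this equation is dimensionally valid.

No

I (current) has dimensions [I].
R (resistance) has dimensions [I^-2 L^2 M T^-3].

Left side: [I^-2 L^2 M T^-3]
Right side: [I^-2]

The two sides have different dimensions, so the equation is NOT dimensionally consistent.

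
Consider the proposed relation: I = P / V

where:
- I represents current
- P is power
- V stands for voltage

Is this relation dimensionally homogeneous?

Yes

I (current) has dimensions [I].
P (power) has dimensions [L^2 M T^-3].
V (voltage) has dimensions [I^-1 L^2 M T^-3].

Left side: [I]
Right side: [I]

Both sides have the same dimensions, so the equation is dimensionally consistent.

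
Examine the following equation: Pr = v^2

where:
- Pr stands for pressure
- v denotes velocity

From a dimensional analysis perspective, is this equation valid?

No

Pr (pressure) has dimensions [L^-1 M T^-2].
v (velocity) has dimensions [L T^-1].

Left side: [L^-1 M T^-2]
Right side: [L^2 T^-2]

The two sides have different dimensions, so the equation is NOT dimensionally consistent.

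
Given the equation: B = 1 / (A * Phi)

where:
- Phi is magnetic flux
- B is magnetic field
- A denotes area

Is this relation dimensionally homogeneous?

No

Phi (magnetic flux) has dimensions [I^-1 L^2 M T^-2].
B (magnetic field) has dimensions [I^-1 M T^-2].
A (area) has dimensions [L^2].

Left side: [I^-1 M T^-2]
Right side: [I L^-4 M^-1 T^2]

The two sides have different dimensions, so the equation is NOT dimensionally consistent.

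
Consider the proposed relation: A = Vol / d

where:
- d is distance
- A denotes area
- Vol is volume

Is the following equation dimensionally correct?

Yes

d (distance) has dimensions [L].
A (area) has dimensions [L^2].
Vol (volume) has dimensions [L^3].

Left side: [L^2]
Right side: [L^2]

Both sides have the same dimensions, so the equation is dimensionally consistent.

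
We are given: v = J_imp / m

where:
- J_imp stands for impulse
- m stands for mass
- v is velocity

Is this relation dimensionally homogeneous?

Yes

J_imp (impulse) has dimensions [L M T^-1].
m (mass) has dimensions [M].
v (velocity) has dimensions [L T^-1].

Left side: [L T^-1]
Right side: [L T^-1]

Both sides have the same dimensions, so the equation is dimensionally consistent.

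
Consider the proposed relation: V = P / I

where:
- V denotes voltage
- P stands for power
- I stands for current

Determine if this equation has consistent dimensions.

Yes

V (voltage) has dimensions [I^-1 L^2 M T^-3].
P (power) has dimensions [L^2 M T^-3].
I (current) has dimensions [I].

Left side: [I^-1 L^2 M T^-3]
Right side: [I^-1 L^2 M T^-3]

Both sides have the same dimensions, so the equation is dimensionally consistent.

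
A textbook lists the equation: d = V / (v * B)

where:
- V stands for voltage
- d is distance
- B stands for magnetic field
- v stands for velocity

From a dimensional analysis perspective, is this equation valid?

Yes

V (voltage) has dimensions [I^-1 L^2 M T^-3].
d (distance) has dimensions [L].
B (magnetic field) has dimensions [I^-1 M T^-2].
v (velocity) has dimensions [L T^-1].

Left side: [L]
Right side: [L]

Both sides have the same dimensions, so the equation is dimensionally consistent.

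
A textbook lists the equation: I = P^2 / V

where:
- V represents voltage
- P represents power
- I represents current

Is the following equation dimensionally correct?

No

V (voltage) has dimensions [I^-1 L^2 M T^-3].
P (power) has dimensions [L^2 M T^-3].
I (current) has dimensions [I].

Left side: [I]
Right side: [I L^2 M T^-3]

The two sides have different dimensions, so the equation is NOT dimensionally consistent.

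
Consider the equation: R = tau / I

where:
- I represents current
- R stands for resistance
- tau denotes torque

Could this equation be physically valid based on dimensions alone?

No

I (current) has dimensions [I].
R (resistance) has dimensions [I^-2 L^2 M T^-3].
tau (torque) has dimensions [L^2 M T^-2].

Left side: [I^-2 L^2 M T^-3]
Right side: [I^-1 L^2 M T^-2]

The two sides have different dimensions, so the equation is NOT dimensionally consistent.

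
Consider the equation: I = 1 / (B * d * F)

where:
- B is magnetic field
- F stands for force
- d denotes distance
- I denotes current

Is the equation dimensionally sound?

No

B (magnetic field) has dimensions [I^-1 M T^-2].
F (force) has dimensions [L M T^-2].
d (distance) has dimensions [L].
I (current) has dimensions [I].

Left side: [I]
Right side: [I L^-2 M^-2 T^4]

The two sides have different dimensions, so the equation is NOT dimensionally consistent.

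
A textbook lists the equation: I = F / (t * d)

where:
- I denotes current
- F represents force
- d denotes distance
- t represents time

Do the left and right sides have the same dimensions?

No

I (current) has dimensions [I].
F (force) has dimensions [L M T^-2].
d (distance) has dimensions [L].
t (time) has dimensions [T].

Left side: [I]
Right side: [M T^-3]

The two sides have different dimensions, so the equation is NOT dimensionally consistent.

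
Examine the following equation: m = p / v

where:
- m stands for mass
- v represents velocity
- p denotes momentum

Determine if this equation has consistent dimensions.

Yes

m (mass) has dimensions [M].
v (velocity) has dimensions [L T^-1].
p (momentum) has dimensions [L M T^-1].

Left side: [M]
Right side: [M]

Both sides have the same dimensions, so the equation is dimensionally consistent.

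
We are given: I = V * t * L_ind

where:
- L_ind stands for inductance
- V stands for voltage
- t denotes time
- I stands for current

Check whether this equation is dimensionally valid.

No

L_ind (inductance) has dimensions [I^-2 L^2 M T^-2].
V (voltage) has dimensions [I^-1 L^2 M T^-3].
t (time) has dimensions [T].
I (current) has dimensions [I].

Left side: [I]
Right side: [I^-3 L^4 M^2 T^-4]

The two sides have different dimensions, so the equation is NOT dimensionally consistent.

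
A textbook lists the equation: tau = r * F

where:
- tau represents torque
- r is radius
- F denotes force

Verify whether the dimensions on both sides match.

Yes

tau (torque) has dimensions [L^2 M T^-2].
r (radius) has dimensions [L].
F (force) has dimensions [L M T^-2].

Left side: [L^2 M T^-2]
Right side: [L^2 M T^-2]

Both sides have the same dimensions, so the equation is dimensionally consistent.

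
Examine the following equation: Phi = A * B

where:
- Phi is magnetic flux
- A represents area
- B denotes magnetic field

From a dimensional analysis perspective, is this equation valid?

Yes

Phi (magnetic flux) has dimensions [I^-1 L^2 M T^-2].
A (area) has dimensions [L^2].
B (magnetic field) has dimensions [I^-1 M T^-2].

Left side: [I^-1 L^2 M T^-2]
Right side: [I^-1 L^2 M T^-2]

Both sides have the same dimensions, so the equation is dimensionally consistent.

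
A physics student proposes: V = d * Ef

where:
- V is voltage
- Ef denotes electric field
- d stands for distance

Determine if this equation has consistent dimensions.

Yes

V (voltage) has dimensions [I^-1 L^2 M T^-3].
Ef (electric field) has dimensions [I^-1 L M T^-3].
d (distance) has dimensions [L].

Left side: [I^-1 L^2 M T^-3]
Right side: [I^-1 L^2 M T^-3]

Both sides have the same dimensions, so the equation is dimensionally consistent.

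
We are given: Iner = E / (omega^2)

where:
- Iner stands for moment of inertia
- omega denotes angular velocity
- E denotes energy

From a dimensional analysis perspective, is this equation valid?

Yes

Iner (moment of inertia) has dimensions [L^2 M].
omega (angular velocity) has dimensions [T^-1].
E (energy) has dimensions [L^2 M T^-2].

Left side: [L^2 M]
Right side: [L^2 M]

Both sides have the same dimensions, so the equation is dimensionally consistent.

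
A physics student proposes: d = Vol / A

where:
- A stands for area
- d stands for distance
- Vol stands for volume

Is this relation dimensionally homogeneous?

Yes

A (area) has dimensions [L^2].
d (distance) has dimensions [L].
Vol (volume) has dimensions [L^3].

Left side: [L]
Right side: [L]

Both sides have the same dimensions, so the equation is dimensionally consistent.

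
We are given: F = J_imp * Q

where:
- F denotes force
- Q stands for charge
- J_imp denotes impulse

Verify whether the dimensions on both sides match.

No

F (force) has dimensions [L M T^-2].
Q (charge) has dimensions [I T].
J_imp (impulse) has dimensions [L M T^-1].

Left side: [L M T^-2]
Right side: [I L M]

The two sides have different dimensions, so the equation is NOT dimensionally consistent.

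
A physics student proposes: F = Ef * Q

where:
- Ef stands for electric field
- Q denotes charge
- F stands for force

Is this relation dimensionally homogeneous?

Yes

Ef (electric field) has dimensions [I^-1 L M T^-3].
Q (charge) has dimensions [I T].
F (force) has dimensions [L M T^-2].

Left side: [L M T^-2]
Right side: [L M T^-2]

Both sides have the same dimensions, so the equation is dimensionally consistent.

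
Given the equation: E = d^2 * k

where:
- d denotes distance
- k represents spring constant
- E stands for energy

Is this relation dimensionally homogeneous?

Yes

d (distance) has dimensions [L].
k (spring constant) has dimensions [M T^-2].
E (energy) has dimensions [L^2 M T^-2].

Left side: [L^2 M T^-2]
Right side: [L^2 M T^-2]

Both sides have the same dimensions, so the equation is dimensionally consistent.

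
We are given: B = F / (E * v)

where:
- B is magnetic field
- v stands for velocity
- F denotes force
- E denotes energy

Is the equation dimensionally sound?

No

B (magnetic field) has dimensions [I^-1 M T^-2].
v (velocity) has dimensions [L T^-1].
F (force) has dimensions [L M T^-2].
E (energy) has dimensions [L^2 M T^-2].

Left side: [I^-1 M T^-2]
Right side: [L^-2 T]

The two sides have different dimensions, so the equation is NOT dimensionally consistent.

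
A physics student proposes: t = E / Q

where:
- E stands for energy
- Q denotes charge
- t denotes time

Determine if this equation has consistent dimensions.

No

E (energy) has dimensions [L^2 M T^-2].
Q (charge) has dimensions [I T].
t (time) has dimensions [T].

Left side: [T]
Right side: [I^-1 L^2 M T^-3]

The two sides have different dimensions, so the equation is NOT dimensionally consistent.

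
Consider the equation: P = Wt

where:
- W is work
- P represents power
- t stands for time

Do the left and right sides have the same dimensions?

No

W (work) has dimensions [L^2 M T^-2].
P (power) has dimensions [L^2 M T^-3].
t (time) has dimensions [T].

Left side: [L^2 M T^-3]
Right side: [L^2 M T^-1]

The two sides have different dimensions, so the equation is NOT dimensionally consistent.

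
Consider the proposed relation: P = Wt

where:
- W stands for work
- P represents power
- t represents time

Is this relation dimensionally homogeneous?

No

W (work) has dimensions [L^2 M T^-2].
P (power) has dimensions [L^2 M T^-3].
t (time) has dimensions [T].

Left side: [L^2 M T^-3]
Right side: [L^2 M T^-1]

The two sides have different dimensions, so the equation is NOT dimensionally consistent.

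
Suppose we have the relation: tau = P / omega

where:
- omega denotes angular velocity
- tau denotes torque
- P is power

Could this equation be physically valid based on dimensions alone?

Yes

omega (angular velocity) has dimensions [T^-1].
tau (torque) has dimensions [L^2 M T^-2].
P (power) has dimensions [L^2 M T^-3].

Left side: [L^2 M T^-2]
Right side: [L^2 M T^-2]

Both sides have the same dimensions, so the equation is dimensionally consistent.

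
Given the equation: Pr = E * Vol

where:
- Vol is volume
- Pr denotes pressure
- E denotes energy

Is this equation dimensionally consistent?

No

Vol (volume) has dimensions [L^3].
Pr (pressure) has dimensions [L^-1 M T^-2].
E (energy) has dimensions [L^2 M T^-2].

Left side: [L^-1 M T^-2]
Right side: [L^5 M T^-2]

The two sides have different dimensions, so the equation is NOT dimensionally consistent.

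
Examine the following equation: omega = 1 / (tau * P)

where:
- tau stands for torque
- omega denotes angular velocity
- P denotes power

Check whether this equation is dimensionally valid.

No

tau (torque) has dimensions [L^2 M T^-2].
omega (angular velocity) has dimensions [T^-1].
P (power) has dimensions [L^2 M T^-3].

Left side: [T^-1]
Right side: [L^-4 M^-2 T^5]

The two sides have different dimensions, so the equation is NOT dimensionally consistent.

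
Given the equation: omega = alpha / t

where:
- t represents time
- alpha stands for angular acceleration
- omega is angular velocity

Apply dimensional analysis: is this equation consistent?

No

t (time) has dimensions [T].
alpha (angular acceleration) has dimensions [T^-2].
omega (angular velocity) has dimensions [T^-1].

Left side: [T^-1]
Right side: [T^-3]

The two sides have different dimensions, so the equation is NOT dimensionally consistent.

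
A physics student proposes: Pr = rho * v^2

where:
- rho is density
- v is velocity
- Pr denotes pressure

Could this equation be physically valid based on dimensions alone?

Yes

rho (density) has dimensions [L^-3 M].
v (velocity) has dimensions [L T^-1].
Pr (pressure) has dimensions [L^-1 M T^-2].

Left side: [L^-1 M T^-2]
Right side: [L^-1 M T^-2]

Both sides have the same dimensions, so the equation is dimensionally consistent.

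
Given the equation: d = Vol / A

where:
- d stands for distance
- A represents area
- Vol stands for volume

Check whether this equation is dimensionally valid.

Yes

d (distance) has dimensions [L].
A (area) has dimensions [L^2].
Vol (volume) has dimensions [L^3].

Left side: [L]
Right side: [L]

Both sides have the same dimensions, so the equation is dimensionally consistent.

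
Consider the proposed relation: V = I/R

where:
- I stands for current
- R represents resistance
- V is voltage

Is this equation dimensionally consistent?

No

I (current) has dimensions [I].
R (resistance) has dimensions [I^-2 L^2 M T^-3].
V (voltage) has dimensions [I^-1 L^2 M T^-3].

Left side: [I^-1 L^2 M T^-3]
Right side: [I^3 L^-2 M^-1 T^3]

The two sides have different dimensions, so the equation is NOT dimensionally consistent.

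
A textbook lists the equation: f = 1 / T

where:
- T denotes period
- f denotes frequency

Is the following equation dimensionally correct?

Yes

T (period) has dimensions [T].
f (frequency) has dimensions [T^-1].

Left side: [T^-1]
Right side: [T^-1]

Both sides have the same dimensions, so the equation is dimensionally consistent.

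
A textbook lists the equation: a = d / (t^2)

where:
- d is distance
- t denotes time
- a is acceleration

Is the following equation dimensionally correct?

Yes

d (distance) has dimensions [L].
t (time) has dimensions [T].
a (acceleration) has dimensions [L T^-2].

Left side: [L T^-2]
Right side: [L T^-2]

Both sides have the same dimensions, so the equation is dimensionally consistent.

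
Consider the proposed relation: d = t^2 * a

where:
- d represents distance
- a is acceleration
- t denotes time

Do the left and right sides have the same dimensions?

Yes

d (distance) has dimensions [L].
a (acceleration) has dimensions [L T^-2].
t (time) has dimensions [T].

Left side: [L]
Right side: [L]

Both sides have the same dimensions, so the equation is dimensionally consistent.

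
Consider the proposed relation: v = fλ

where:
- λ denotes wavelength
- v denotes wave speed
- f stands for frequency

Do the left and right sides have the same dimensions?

Yes

λ (wavelength) has dimensions [L].
v (wave speed) has dimensions [L T^-1].
f (frequency) has dimensions [T^-1].

Left side: [L T^-1]
Right side: [L T^-1]

Both sides have the same dimensions, so the equation is dimensionally consistent.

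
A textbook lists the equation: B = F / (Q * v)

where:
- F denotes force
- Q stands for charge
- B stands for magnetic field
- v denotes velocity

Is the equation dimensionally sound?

Yes

F (force) has dimensions [L M T^-2].
Q (charge) has dimensions [I T].
B (magnetic field) has dimensions [I^-1 M T^-2].
v (velocity) has dimensions [L T^-1].

Left side: [I^-1 M T^-2]
Right side: [I^-1 M T^-2]

Both sides have the same dimensions, so the equation is dimensionally consistent.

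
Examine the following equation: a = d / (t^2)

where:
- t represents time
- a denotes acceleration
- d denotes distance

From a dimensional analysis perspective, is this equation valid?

Yes

t (time) has dimensions [T].
a (acceleration) has dimensions [L T^-2].
d (distance) has dimensions [L].

Left side: [L T^-2]
Right side: [L T^-2]

Both sides have the same dimensions, so the equation is dimensionally consistent.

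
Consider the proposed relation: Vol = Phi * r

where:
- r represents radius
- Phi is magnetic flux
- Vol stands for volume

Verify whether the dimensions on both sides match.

No

r (radius) has dimensions [L].
Phi (magnetic flux) has dimensions [I^-1 L^2 M T^-2].
Vol (volume) has dimensions [L^3].

Left side: [L^3]
Right side: [I^-1 L^3 M T^-2]

The two sides have different dimensions, so the equation is NOT dimensionally consistent.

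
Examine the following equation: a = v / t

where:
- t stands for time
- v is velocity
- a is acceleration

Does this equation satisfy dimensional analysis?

Yes

t (time) has dimensions [T].
v (velocity) has dimensions [L T^-1].
a (acceleration) has dimensions [L T^-2].

Left side: [L T^-2]
Right side: [L T^-2]

Both sides have the same dimensions, so the equation is dimensionally consistent.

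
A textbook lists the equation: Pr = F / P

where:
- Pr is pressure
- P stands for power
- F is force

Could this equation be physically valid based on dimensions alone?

No

Pr (pressure) has dimensions [L^-1 M T^-2].
P (power) has dimensions [L^2 M T^-3].
F (force) has dimensions [L M T^-2].

Left side: [L^-1 M T^-2]
Right side: [L^-1 T]

The two sides have different dimensions, so the equation is NOT dimensionally consistent.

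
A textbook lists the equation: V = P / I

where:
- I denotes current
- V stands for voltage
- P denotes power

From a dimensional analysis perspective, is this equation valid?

Yes

I (current) has dimensions [I].
V (voltage) has dimensions [I^-1 L^2 M T^-3].
P (power) has dimensions [L^2 M T^-3].

Left side: [I^-1 L^2 M T^-3]
Right side: [I^-1 L^2 M T^-3]

Both sides have the same dimensions, so the equation is dimensionally consistent.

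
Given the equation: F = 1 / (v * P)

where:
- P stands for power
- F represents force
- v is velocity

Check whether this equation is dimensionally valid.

No

P (power) has dimensions [L^2 M T^-3].
F (force) has dimensions [L M T^-2].
v (velocity) has dimensions [L T^-1].

Left side: [L M T^-2]
Right side: [L^-3 M^-1 T^4]

The two sides have different dimensions, so the equation is NOT dimensionally consistent.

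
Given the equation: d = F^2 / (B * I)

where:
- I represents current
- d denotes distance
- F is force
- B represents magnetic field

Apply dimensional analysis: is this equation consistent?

No

I (current) has dimensions [I].
d (distance) has dimensions [L].
F (force) has dimensions [L M T^-2].
B (magnetic field) has dimensions [I^-1 M T^-2].

Left side: [L]
Right side: [L^2 M T^-2]

The two sides have different dimensions, so the equation is NOT dimensionally consistent.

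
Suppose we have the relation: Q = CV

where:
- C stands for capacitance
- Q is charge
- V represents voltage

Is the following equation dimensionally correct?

Yes

C (capacitance) has dimensions [I^2 L^-2 M^-1 T^4].
Q (charge) has dimensions [I T].
V (voltage) has dimensions [I^-1 L^2 M T^-3].

Left side: [I T]
Right side: [I T]

Both sides have the same dimensions, so the equation is dimensionally consistent.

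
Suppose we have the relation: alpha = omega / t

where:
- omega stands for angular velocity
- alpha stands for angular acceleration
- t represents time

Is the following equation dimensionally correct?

Yes

omega (angular velocity) has dimensions [T^-1].
alpha (angular acceleration) has dimensions [T^-2].
t (time) has dimensions [T].

Left side: [T^-2]
Right side: [T^-2]

Both sides have the same dimensions, so the equation is dimensionally consistent.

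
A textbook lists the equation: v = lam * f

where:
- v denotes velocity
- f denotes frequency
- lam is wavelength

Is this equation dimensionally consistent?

Yes

v (velocity) has dimensions [L T^-1].
f (frequency) has dimensions [T^-1].
lam (wavelength) has dimensions [L].

Left side: [L T^-1]
Right side: [L T^-1]

Both sides have the same dimensions, so the equation is dimensionally consistent.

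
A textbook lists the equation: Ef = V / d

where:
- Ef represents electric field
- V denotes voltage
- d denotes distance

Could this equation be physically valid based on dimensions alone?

Yes

Ef (electric field) has dimensions [I^-1 L M T^-3].
V (voltage) has dimensions [I^-1 L^2 M T^-3].
d (distance) has dimensions [L].

Left side: [I^-1 L M T^-3]
Right side: [I^-1 L M T^-3]

Both sides have the same dimensions, so the equation is dimensionally consistent.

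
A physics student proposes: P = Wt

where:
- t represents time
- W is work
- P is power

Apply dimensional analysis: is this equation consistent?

No

t (time) has dimensions [T].
W (work) has dimensions [L^2 M T^-2].
P (power) has dimensions [L^2 M T^-3].

Left side: [L^2 M T^-3]
Right side: [L^2 M T^-1]

The two sides have different dimensions, so the equation is NOT dimensionally consistent.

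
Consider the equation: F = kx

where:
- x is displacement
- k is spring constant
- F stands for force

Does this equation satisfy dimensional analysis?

Yes

x (displacement) has dimensions [L].
k (spring constant) has dimensions [M T^-2].
F (force) has dimensions [L M T^-2].

Left side: [L M T^-2]
Right side: [L M T^-2]

Both sides have the same dimensions, so the equation is dimensionally consistent.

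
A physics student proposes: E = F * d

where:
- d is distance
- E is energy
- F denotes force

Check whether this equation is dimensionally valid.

Yes

d (distance) has dimensions [L].
E (energy) has dimensions [L^2 M T^-2].
F (force) has dimensions [L M T^-2].

Left side: [L^2 M T^-2]
Right side: [L^2 M T^-2]

Both sides have the same dimensions, so the equation is dimensionally consistent.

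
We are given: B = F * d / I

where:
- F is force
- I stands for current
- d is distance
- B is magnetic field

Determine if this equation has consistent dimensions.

No

F (force) has dimensions [L M T^-2].
I (current) has dimensions [I].
d (distance) has dimensions [L].
B (magnetic field) has dimensions [I^-1 M T^-2].

Left side: [I^-1 M T^-2]
Right side: [I^-1 L^2 M T^-2]

The two sides have different dimensions, so the equation is NOT dimensionally consistent.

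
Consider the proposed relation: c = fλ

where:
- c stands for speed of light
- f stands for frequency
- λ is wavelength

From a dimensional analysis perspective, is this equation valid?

Yes

c (speed of light) has dimensions [L T^-1].
f (frequency) has dimensions [T^-1].
λ (wavelength) has dimensions [L].

Left side: [L T^-1]
Right side: [L T^-1]

Both sides have the same dimensions, so the equation is dimensionally consistent.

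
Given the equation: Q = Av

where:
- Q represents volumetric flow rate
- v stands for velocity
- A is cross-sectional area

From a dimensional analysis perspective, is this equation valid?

Yes

Q (volumetric flow rate) has dimensions [L^3 T^-1].
v (velocity) has dimensions [L T^-1].
A (cross-sectional area) has dimensions [L^2].

Left side: [L^3 T^-1]
Right side: [L^3 T^-1]

Both sides have the same dimensions, so the equation is dimensionally consistent.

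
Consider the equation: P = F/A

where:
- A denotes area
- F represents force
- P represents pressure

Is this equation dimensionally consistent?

Yes

A (area) has dimensions [L^2].
F (force) has dimensions [L M T^-2].
P (pressure) has dimensions [L^-1 M T^-2].

Left side: [L^-1 M T^-2]
Right side: [L^-1 M T^-2]

Both sides have the same dimensions, so the equation is dimensionally consistent.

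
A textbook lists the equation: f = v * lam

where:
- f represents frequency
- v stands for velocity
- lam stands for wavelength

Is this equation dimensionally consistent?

No

f (frequency) has dimensions [T^-1].
v (velocity) has dimensions [L T^-1].
lam (wavelength) has dimensions [L].

Left side: [T^-1]
Right side: [L^2 T^-1]

The two sides have different dimensions, so the equation is NOT dimensionally consistent.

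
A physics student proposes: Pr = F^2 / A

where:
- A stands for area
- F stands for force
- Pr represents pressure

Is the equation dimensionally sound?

No

A (area) has dimensions [L^2].
F (force) has dimensions [L M T^-2].
Pr (pressure) has dimensions [L^-1 M T^-2].

Left side: [L^-1 M T^-2]
Right side: [M^2 T^-4]

The two sides have different dimensions, so the equation is NOT dimensionally consistent.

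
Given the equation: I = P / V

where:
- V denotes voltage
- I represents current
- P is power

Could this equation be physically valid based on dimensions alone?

Yes

V (voltage) has dimensions [I^-1 L^2 M T^-3].
I (current) has dimensions [I].
P (power) has dimensions [L^2 M T^-3].

Left side: [I]
Right side: [I]

Both sides have the same dimensions, so the equation is dimensionally consistent.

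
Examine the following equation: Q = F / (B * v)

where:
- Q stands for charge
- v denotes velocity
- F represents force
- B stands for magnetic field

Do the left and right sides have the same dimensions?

Yes

Q (charge) has dimensions [I T].
v (velocity) has dimensions [L T^-1].
F (force) has dimensions [L M T^-2].
B (magnetic field) has dimensions [I^-1 M T^-2].

Left side: [I T]
Right side: [I T]

Both sides have the same dimensions, so the equation is dimensionally consistent.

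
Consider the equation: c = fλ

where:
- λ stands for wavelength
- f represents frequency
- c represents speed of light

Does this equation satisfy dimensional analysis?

Yes

λ (wavelength) has dimensions [L].
f (frequency) has dimensions [T^-1].
c (speed of light) has dimensions [L T^-1].

Left side: [L T^-1]
Right side: [L T^-1]

Both sides have the same dimensions, so the equation is dimensionally consistent.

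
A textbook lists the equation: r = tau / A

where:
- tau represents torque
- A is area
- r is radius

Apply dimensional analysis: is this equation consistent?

No

tau (torque) has dimensions [L^2 M T^-2].
A (area) has dimensions [L^2].
r (radius) has dimensions [L].

Left side: [L]
Right side: [M T^-2]

The two sides have different dimensions, so the equation is NOT dimensionally consistent.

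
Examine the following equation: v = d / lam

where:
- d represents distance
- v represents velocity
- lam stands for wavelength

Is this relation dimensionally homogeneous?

No

d (distance) has dimensions [L].
v (velocity) has dimensions [L T^-1].
lam (wavelength) has dimensions [L].

Left side: [L T^-1]
Right side: [dimensionless]

The two sides have different dimensions, so the equation is NOT dimensionally consistent.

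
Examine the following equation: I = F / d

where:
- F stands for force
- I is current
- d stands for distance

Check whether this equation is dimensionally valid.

No

F (force) has dimensions [L M T^-2].
I (current) has dimensions [I].
d (distance) has dimensions [L].

Left side: [I]
Right side: [M T^-2]

The two sides have different dimensions, so the equation is NOT dimensionally consistent.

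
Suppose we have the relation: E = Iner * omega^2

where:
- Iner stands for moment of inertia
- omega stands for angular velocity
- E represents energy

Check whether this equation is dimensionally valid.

Yes

Iner (moment of inertia) has dimensions [L^2 M].
omega (angular velocity) has dimensions [T^-1].
E (energy) has dimensions [L^2 M T^-2].

Left side: [L^2 M T^-2]
Right side: [L^2 M T^-2]

Both sides have the same dimensions, so the equation is dimensionally consistent.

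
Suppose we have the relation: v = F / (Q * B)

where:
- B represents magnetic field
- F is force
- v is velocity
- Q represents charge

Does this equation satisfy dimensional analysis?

Yes

B (magnetic field) has dimensions [I^-1 M T^-2].
F (force) has dimensions [L M T^-2].
v (velocity) has dimensions [L T^-1].
Q (charge) has dimensions [I T].

Left side: [L T^-1]
Right side: [L T^-1]

Both sides have the same dimensions, so the equation is dimensionally consistent.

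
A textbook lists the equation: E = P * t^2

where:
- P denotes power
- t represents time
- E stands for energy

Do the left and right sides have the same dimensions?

No

P (power) has dimensions [L^2 M T^-3].
t (time) has dimensions [T].
E (energy) has dimensions [L^2 M T^-2].

Left side: [L^2 M T^-2]
Right side: [L^2 M T^-1]

The two sides have different dimensions, so the equation is NOT dimensionally consistent.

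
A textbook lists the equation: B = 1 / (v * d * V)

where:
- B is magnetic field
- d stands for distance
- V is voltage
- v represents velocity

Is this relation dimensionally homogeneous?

No

B (magnetic field) has dimensions [I^-1 M T^-2].
d (distance) has dimensions [L].
V (voltage) has dimensions [I^-1 L^2 M T^-3].
v (velocity) has dimensions [L T^-1].

Left side: [I^-1 M T^-2]
Right side: [I L^-4 M^-1 T^4]

The two sides have different dimensions, so the equation is NOT dimensionally consistent.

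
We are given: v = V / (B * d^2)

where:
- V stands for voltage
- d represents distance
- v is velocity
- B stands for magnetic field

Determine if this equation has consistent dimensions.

No

V (voltage) has dimensions [I^-1 L^2 M T^-3].
d (distance) has dimensions [L].
v (velocity) has dimensions [L T^-1].
B (magnetic field) has dimensions [I^-1 M T^-2].

Left side: [L T^-1]
Right side: [T^-1]

The two sides have different dimensions, so the equation is NOT dimensionally consistent.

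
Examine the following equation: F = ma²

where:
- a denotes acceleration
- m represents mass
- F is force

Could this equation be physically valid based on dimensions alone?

No

a (acceleration) has dimensions [L T^-2].
m (mass) has dimensions [M].
F (force) has dimensions [L M T^-2].

Left side: [L M T^-2]
Right side: [L^2 M T^-4]

The two sides have different dimensions, so the equation is NOT dimensionally consistent.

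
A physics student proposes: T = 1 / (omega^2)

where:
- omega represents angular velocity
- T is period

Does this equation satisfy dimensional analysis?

No

omega (angular velocity) has dimensions [T^-1].
T (period) has dimensions [T].

Left side: [T]
Right side: [T^2]

The two sides have different dimensions, so the equation is NOT dimensionally consistent.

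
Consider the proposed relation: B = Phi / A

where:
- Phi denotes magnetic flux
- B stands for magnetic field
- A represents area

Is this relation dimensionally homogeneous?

Yes

Phi (magnetic flux) has dimensions [I^-1 L^2 M T^-2].
B (magnetic field) has dimensions [I^-1 M T^-2].
A (area) has dimensions [L^2].

Left side: [I^-1 M T^-2]
Right side: [I^-1 M T^-2]

Both sides have the same dimensions, so the equation is dimensionally consistent.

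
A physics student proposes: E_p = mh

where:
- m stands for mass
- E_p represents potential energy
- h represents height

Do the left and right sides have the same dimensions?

No

m (mass) has dimensions [M].
E_p (potential energy) has dimensions [L^2 M T^-2].
h (height) has dimensions [L].

Left side: [L^2 M T^-2]
Right side: [L M]

The two sides have different dimensions, so the equation is NOT dimensionally consistent.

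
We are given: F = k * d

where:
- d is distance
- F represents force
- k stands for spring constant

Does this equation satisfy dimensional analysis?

Yes

d (distance) has dimensions [L].
F (force) has dimensions [L M T^-2].
k (spring constant) has dimensions [M T^-2].

Left side: [L M T^-2]
Right side: [L M T^-2]

Both sides have the same dimensions, so the equation is dimensionally consistent.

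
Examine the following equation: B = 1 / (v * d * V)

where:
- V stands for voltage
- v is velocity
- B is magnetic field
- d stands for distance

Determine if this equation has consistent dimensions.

No

V (voltage) has dimensions [I^-1 L^2 M T^-3].
v (velocity) has dimensions [L T^-1].
B (magnetic field) has dimensions [I^-1 M T^-2].
d (distance) has dimensions [L].

Left side: [I^-1 M T^-2]
Right side: [I L^-4 M^-1 T^4]

The two sides have different dimensions, so the equation is NOT dimensionally consistent.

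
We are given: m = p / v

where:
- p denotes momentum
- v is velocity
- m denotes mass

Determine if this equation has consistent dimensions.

Yes

p (momentum) has dimensions [L M T^-1].
v (velocity) has dimensions [L T^-1].
m (mass) has dimensions [M].

Left side: [M]
Right side: [M]

Both sides have the same dimensions, so the equation is dimensionally consistent.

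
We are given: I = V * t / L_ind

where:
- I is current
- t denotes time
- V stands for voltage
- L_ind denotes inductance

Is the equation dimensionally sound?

Yes

I (current) has dimensions [I].
t (time) has dimensions [T].
V (voltage) has dimensions [I^-1 L^2 M T^-3].
L_ind (inductance) has dimensions [I^-2 L^2 M T^-2].

Left side: [I]
Right side: [I]

Both sides have the same dimensions, so the equation is dimensionally consistent.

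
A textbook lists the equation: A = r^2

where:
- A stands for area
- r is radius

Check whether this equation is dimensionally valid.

Yes

A (area) has dimensions [L^2].
r (radius) has dimensions [L].

Left side: [L^2]
Right side: [L^2]

Both sides have the same dimensions, so the equation is dimensionally consistent.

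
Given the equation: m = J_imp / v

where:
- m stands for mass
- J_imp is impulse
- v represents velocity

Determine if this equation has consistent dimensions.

Yes

m (mass) has dimensions [M].
J_imp (impulse) has dimensions [L M T^-1].
v (velocity) has dimensions [L T^-1].

Left side: [M]
Right side: [M]

Both sides have the same dimensions, so the equation is dimensionally consistent.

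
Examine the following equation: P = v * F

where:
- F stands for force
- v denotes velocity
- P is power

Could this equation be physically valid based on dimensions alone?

Yes

F (force) has dimensions [L M T^-2].
v (velocity) has dimensions [L T^-1].
P (power) has dimensions [L^2 M T^-3].

Left side: [L^2 M T^-3]
Right side: [L^2 M T^-3]

Both sides have the same dimensions, so the equation is dimensionally consistent.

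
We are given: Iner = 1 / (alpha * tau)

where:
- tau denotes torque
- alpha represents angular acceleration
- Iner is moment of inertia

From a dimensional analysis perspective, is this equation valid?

No

tau (torque) has dimensions [L^2 M T^-2].
alpha (angular acceleration) has dimensions [T^-2].
Iner (moment of inertia) has dimensions [L^2 M].

Left side: [L^2 M]
Right side: [L^-2 M^-1 T^4]

The two sides have different dimensions, so the equation is NOT dimensionally consistent.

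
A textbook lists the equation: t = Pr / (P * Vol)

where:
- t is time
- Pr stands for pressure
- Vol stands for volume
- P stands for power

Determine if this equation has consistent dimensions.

No

t (time) has dimensions [T].
Pr (pressure) has dimensions [L^-1 M T^-2].
Vol (volume) has dimensions [L^3].
P (power) has dimensions [L^2 M T^-3].

Left side: [T]
Right side: [L^-6 T]

The two sides have different dimensions, so the equation is NOT dimensionally consistent.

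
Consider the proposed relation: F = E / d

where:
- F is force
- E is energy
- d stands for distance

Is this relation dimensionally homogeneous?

Yes

F (force) has dimensions [L M T^-2].
E (energy) has dimensions [L^2 M T^-2].
d (distance) has dimensions [L].

Left side: [L M T^-2]
Right side: [L M T^-2]

Both sides have the same dimensions, so the equation is dimensionally consistent.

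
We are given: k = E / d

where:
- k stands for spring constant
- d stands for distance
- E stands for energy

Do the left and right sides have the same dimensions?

No

k (spring constant) has dimensions [M T^-2].
d (distance) has dimensions [L].
E (energy) has dimensions [L^2 M T^-2].

Left side: [M T^-2]
Right side: [L M T^-2]

The two sides have different dimensions, so the equation is NOT dimensionally consistent.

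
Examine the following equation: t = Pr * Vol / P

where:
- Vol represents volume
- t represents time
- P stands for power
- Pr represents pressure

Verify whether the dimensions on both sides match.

Yes

Vol (volume) has dimensions [L^3].
t (time) has dimensions [T].
P (power) has dimensions [L^2 M T^-3].
Pr (pressure) has dimensions [L^-1 M T^-2].

Left side: [T]
Right side: [T]

Both sides have the same dimensions, so the equation is dimensionally consistent.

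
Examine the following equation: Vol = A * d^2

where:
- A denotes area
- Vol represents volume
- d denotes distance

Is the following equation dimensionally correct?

No

A (area) has dimensions [L^2].
Vol (volume) has dimensions [L^3].
d (distance) has dimensions [L].

Left side: [L^3]
Right side: [L^4]

The two sides have different dimensions, so the equation is NOT dimensionally consistent.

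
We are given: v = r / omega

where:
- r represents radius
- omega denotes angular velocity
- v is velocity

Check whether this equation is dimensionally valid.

No

r (radius) has dimensions [L].
omega (angular velocity) has dimensions [T^-1].
v (velocity) has dimensions [L T^-1].

Left side: [L T^-1]
Right side: [L T]

The two sides have different dimensions, so the equation is NOT dimensionally consistent.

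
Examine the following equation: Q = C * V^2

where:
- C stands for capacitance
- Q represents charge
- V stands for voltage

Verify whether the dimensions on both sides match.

No

C (capacitance) has dimensions [I^2 L^-2 M^-1 T^4].
Q (charge) has dimensions [I T].
V (voltage) has dimensions [I^-1 L^2 M T^-3].

Left side: [I T]
Right side: [L^2 M T^-2]

The two sides have different dimensions, so the equation is NOT dimensionally consistent.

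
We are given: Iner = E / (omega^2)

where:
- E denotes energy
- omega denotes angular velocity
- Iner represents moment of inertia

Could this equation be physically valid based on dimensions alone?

Yes

E (energy) has dimensions [L^2 M T^-2].
omega (angular velocity) has dimensions [T^-1].
Iner (moment of inertia) has dimensions [L^2 M].

Left side: [L^2 M]
Right side: [L^2 M]

Both sides have the same dimensions, so the equation is dimensionally consistent.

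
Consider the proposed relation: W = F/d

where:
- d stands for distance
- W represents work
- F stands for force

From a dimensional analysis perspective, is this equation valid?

No

d (distance) has dimensions [L].
W (work) has dimensions [L^2 M T^-2].
F (force) has dimensions [L M T^-2].

Left side: [L^2 M T^-2]
Right side: [M T^-2]

The two sides have different dimensions, so the equation is NOT dimensionally consistent.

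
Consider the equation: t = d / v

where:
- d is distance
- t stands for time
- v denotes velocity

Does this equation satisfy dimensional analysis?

Yes

d (distance) has dimensions [L].
t (time) has dimensions [T].
v (velocity) has dimensions [L T^-1].

Left side: [T]
Right side: [T]

Both sides have the same dimensions, so the equation is dimensionally consistent.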